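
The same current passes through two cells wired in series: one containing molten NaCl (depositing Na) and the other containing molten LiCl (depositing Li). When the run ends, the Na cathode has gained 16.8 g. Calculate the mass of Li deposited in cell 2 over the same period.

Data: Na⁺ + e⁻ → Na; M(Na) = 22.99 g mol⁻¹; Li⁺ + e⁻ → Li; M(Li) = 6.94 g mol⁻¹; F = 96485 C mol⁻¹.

5.07 g

n(Na) = 16.8 / 22.99 = 0.7308 mol.
Since Na⁺ + e⁻ → Na, n(e⁻) passed = 1 × 0.7308 = 0.7308 mol.
Cells in series carry the same charge, so the same 0.7308 mol of electrons passes through cell 2.
Li⁺ + e⁻ → Li, so n(Li) = 0.7308 / 1 = 0.7308 mol.
m(Li) = 0.7308 × 6.94 = 5.07 g.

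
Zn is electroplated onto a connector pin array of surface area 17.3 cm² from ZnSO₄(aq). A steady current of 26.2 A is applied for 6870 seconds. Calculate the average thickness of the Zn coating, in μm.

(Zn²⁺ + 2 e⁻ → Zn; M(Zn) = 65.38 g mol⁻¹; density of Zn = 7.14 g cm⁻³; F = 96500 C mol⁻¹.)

Q = I·t = 26.20 × 6870.0 = 180000 C; n(e⁻) = 1.865 mol.
n(Zn) = n(e⁻)/2 = 0.9326 mol, so m = 0.9326 × 65.38 = 60.97 g.
Volume = m/ρ = 60.97 / 7.14 = 8.540 cm³.
Thickness = V/A = 8.540 / 17.3 = 0.494 cm = 4940 μm.

4940 μm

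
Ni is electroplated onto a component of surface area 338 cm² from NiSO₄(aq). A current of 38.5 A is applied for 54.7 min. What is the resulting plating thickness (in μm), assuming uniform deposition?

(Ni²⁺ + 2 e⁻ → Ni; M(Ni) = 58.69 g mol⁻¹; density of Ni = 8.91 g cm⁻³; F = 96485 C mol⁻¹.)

Q = I·t = 38.50 × 3282.0 = 126400 C; n(e⁻) = 1.310 mol.
n(Ni) = n(e⁻)/2 = 0.6548 mol, so m = 0.6548 × 58.69 = 38.43 g.
Volume = m/ρ = 38.43 / 8.91 = 4.313 cm³.
Thickness = V/A = 4.313 / 338 = 0.0128 cm = 128 μm.

128 μm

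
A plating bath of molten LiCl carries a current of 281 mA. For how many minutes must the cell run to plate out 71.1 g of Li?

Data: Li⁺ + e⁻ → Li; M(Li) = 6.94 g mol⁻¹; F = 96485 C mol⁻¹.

n(Li) = m/M = 71.1 / 6.94 = 10.24 mol.
Each Li atom requires 1 electron, so n(e⁻) = 1 × 10.24 = 10.24 mol.
Q = n(e⁻)·F = 10.24 × 96485 = 988500 C.
t = Q/I = 988500 / 0.2810 A = 3518000 s = 58600 min.

58600 min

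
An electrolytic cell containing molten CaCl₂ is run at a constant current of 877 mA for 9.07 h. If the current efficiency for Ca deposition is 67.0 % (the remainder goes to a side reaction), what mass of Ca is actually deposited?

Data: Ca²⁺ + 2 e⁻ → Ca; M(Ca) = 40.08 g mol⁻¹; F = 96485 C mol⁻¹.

3.98 g

Q = I·t = 0.8770 × 32652 = 28640 C.
n(e⁻) = 28640/96485 = 0.2968 mol; theoretically n(Ca) = 0.2968/2 = 0.1484 mol, m_theo = 5.948 g.
At 67.0 % efficiency, m_actual = 0.670 × 5.948 = 3.98 g.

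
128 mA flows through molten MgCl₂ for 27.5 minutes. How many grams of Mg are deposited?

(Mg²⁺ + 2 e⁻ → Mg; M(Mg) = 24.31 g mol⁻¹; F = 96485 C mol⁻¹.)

0.0266 g

Q = I·t = 0.1280 A × 1650.0 s = 211.2 C.
n(e⁻) = Q/F = 211.2 / 96485 = 0.002189 mol.
Mg²⁺ + 2 e⁻ → Mg, so n(Mg) = n(e⁻)/2 = 0.001094 mol.
m = n·M = 0.001094 × 24.31 = 0.0266 g.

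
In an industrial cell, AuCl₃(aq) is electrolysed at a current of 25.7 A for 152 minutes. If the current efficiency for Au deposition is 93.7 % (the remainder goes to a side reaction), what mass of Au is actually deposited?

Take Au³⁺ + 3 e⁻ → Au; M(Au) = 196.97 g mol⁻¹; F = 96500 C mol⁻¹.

Q = I·t = 25.70 × 9120.0 = 234400 C.
n(e⁻) = 234400/96500 = 2.429 mol; theoretically n(Au) = 2.429/3 = 0.8096 mol, m_theo = 159.5 g.
At 93.7 % efficiency, m_actual = 0.937 × 159.5 = 149 g.

149 g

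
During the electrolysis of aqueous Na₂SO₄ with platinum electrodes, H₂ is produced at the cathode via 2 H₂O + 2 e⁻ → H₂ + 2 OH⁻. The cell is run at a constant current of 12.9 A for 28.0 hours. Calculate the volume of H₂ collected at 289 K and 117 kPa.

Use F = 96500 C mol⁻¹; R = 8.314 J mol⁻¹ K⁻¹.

138 L

Q = I·t = 12.90 A × 100800 s = 1300000 C.
n(e⁻) = Q/F = 1300000 / 96500 = 13.47 mol.
2 electrons are transferred per H₂ molecule, so n(H₂) = 13.47 / 2 = 6.737 mol.
V = nRT/P = (6.737 × 8.314 × 289) / (117 × 10³ Pa) = 0.138 m³ = 138 L.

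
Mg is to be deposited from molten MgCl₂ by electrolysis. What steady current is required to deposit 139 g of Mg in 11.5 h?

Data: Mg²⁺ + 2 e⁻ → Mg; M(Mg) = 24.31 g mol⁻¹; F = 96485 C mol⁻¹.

26.7 A

n(Mg) = 139 / 24.31 = 5.718 mol.
n(e⁻) = 2 × 5.718 = 11.44 mol.
Q = n(e⁻)·F = 11.44 × 96485 = 1103000 C.
I = Q/t = 1103000 / 41400 s = 26.7 A.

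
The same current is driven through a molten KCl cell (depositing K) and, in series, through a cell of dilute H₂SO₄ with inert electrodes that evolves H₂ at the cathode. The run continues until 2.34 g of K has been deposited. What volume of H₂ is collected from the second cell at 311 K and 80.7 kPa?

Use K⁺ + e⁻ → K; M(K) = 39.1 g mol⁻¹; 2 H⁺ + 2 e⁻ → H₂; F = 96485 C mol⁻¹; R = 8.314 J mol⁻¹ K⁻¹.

n(K) = 2.34 / 39.1 = 0.05985 mol, so n(e⁻) = 1 × 0.05985 = 0.05985 mol.
The cells are in series, so the same 0.05985 mol of electrons passes through the second cell.
2 H⁺ + 2 e⁻ → H₂ — 2 mol e⁻ per mol H₂, so n(H₂) = 0.05985/2 = 0.02992 mol.
V = nRT/P = (0.02992 × 8.314 × 311) / (80.7 × 10³) = 9.59 × 10⁻⁴ m³ = 0.959 L.

0.959 L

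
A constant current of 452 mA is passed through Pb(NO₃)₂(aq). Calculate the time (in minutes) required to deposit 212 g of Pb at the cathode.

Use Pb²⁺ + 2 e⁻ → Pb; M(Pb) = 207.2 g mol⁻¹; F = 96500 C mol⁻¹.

7280 min

n(Pb) = m/M = 212 / 207.2 = 1.023 mol.
Each Pb atom requires 2 electrons, so n(e⁻) = 2 × 1.023 = 2.046 mol.
Q = n(e⁻)·F = 2.046 × 96500 = 197500 C.
t = Q/I = 197500 / 0.4520 A = 436900 s = 7280 min.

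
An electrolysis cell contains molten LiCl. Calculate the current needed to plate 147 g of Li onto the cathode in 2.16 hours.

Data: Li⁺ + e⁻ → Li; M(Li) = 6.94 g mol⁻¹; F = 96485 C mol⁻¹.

n(Li) = 147 / 6.94 = 21.18 mol.
n(e⁻) = 1 × 21.18 = 21.18 mol.
Q = n(e⁻)·F = 21.18 × 96485 = 2044000 C.
I = Q/t = 2044000 / 7776.0 s = 263 A.

263 A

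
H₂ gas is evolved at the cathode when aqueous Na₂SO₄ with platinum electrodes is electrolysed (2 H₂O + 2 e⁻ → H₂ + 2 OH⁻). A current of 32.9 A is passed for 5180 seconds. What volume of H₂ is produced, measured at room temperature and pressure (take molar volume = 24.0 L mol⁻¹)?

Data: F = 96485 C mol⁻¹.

21.2 L

Q = I·t = 32.90 A × 5180.0 s = 170400 C.
n(e⁻) = Q/F = 170400 / 96485 = 1.766 mol.
2 electrons are transferred per H₂ molecule, so n(H₂) = 1.766 / 2 = 0.8832 mol.
V = n × V_m = 0.8832 × 24.0 = 21.2 L.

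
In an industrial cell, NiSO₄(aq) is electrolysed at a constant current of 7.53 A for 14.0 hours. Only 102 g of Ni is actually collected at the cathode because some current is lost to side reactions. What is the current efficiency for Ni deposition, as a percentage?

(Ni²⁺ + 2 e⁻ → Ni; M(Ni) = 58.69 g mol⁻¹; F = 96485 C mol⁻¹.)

88.4 %

Q = I·t = 7.530 × 50400 = 379500 C; n(e⁻) = 379500/96485 = 3.933 mol.
Theoretical n(Ni) = n(e⁻)/2 = 1.967 mol, i.e. m_theo = 1.967 × 58.69 = 115.4 g.
Efficiency = m_actual / m_theo = 102 / 115.4 = 88.4 %.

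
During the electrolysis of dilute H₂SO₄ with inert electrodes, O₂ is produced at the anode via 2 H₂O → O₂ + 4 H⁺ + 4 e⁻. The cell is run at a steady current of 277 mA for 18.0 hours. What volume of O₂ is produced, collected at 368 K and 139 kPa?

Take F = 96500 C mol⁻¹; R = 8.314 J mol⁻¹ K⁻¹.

Q = I·t = 0.2770 A × 64800 s = 17950 C.
n(e⁻) = Q/F = 17950 / 96500 = 0.1860 mol.
4 electrons are transferred per O₂ molecule, so n(O₂) = 0.1860 / 4 = 0.04650 mol.
V = nRT/P = (0.04650 × 8.314 × 368) / (139 × 10³ Pa) = 0.00102 m³ = 1.02 L.

1.02 L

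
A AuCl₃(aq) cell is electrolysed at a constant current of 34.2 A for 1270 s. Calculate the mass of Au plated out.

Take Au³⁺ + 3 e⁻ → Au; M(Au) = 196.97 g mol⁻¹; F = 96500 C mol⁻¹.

29.6 g

Q = I·t = 34.20 A × 1270.0 s = 43430 C.
n(e⁻) = Q/F = 43430 / 96500 = 0.4501 mol.
Au³⁺ + 3 e⁻ → Au, so n(Au) = n(e⁻)/3 = 0.1500 mol.
m = n·M = 0.1500 × 196.97 = 29.6 g.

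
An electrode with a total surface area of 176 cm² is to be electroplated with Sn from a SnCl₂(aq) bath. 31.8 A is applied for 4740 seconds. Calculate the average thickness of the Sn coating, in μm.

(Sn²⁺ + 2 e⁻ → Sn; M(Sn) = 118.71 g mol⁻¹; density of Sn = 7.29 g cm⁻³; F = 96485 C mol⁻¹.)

723 μm

Q = I·t = 31.80 × 4740.0 = 150700 C; n(e⁻) = 1.562 mol.
n(Sn) = n(e⁻)/2 = 0.7811 mol, so m = 0.7811 × 118.71 = 92.73 g.
Volume = m/ρ = 92.73 / 7.29 = 12.72 cm³.
Thickness = V/A = 12.72 / 176 = 0.0723 cm = 723 μm.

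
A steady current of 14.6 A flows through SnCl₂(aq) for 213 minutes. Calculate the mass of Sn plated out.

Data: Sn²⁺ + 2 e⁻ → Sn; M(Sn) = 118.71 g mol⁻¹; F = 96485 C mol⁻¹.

Q = I·t = 14.60 A × 12780 s = 186600 C.
n(e⁻) = Q/F = 186600 / 96485 = 1.934 mol.
Sn²⁺ + 2 e⁻ → Sn, so n(Sn) = n(e⁻)/2 = 0.9669 mol.
m = n·M = 0.9669 × 118.71 = 115 g.

115 g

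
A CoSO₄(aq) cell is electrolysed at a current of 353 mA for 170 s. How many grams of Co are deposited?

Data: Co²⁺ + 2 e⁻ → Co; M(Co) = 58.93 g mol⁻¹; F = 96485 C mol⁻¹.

0.0183 g

Q = I·t = 0.3530 A × 170.00 s = 60.01 C.
n(e⁻) = Q/F = 60.01 / 96485 = 0.0006220 mol.
Co²⁺ + 2 e⁻ → Co, so n(Co) = n(e⁻)/2 = 0.0003110 mol.
m = n·M = 0.0003110 × 58.93 = 0.0183 g.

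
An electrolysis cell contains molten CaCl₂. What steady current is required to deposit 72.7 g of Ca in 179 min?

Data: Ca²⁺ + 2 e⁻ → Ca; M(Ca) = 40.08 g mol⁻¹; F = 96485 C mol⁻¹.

32.6 A

n(Ca) = 72.7 / 40.08 = 1.814 mol.
n(e⁻) = 2 × 1.814 = 3.628 mol.
Q = n(e⁻)·F = 3.628 × 96485 = 350000 C.
I = Q/t = 350000 / 10740 s = 32.6 A.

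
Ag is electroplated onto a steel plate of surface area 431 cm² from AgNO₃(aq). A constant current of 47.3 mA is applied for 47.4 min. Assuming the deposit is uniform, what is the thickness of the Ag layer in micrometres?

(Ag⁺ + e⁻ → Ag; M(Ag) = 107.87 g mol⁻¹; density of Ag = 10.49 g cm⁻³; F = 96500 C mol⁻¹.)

0.333 μm

Q = I·t = 0.04730 × 2844.0 = 134.5 C; n(e⁻) = 0.001394 mol.
n(Ag) = n(e⁻)/1 = 0.001394 mol, so m = 0.001394 × 107.87 = 0.1504 g.
Volume = m/ρ = 0.1504 / 10.49 = 0.01433 cm³.
Thickness = V/A = 0.01433 / 431 = 3.33 × 10⁻⁵ cm = 0.333 μm.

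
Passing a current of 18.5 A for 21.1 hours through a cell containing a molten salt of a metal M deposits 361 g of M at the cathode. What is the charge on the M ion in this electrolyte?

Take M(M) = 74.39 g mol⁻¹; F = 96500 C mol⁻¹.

Q = I·t = 18.50 A × 75960 s = 1405000 C, so n(e⁻) = 1405000/96500 = 14.56 mol.
n(M) deposited = 361 / 74.39 = 4.853 mol.
Electrons per atom = n(e⁻)/n(M) = 14.56 / 4.853 = 3.00 ≈ 3, so the ion is M³⁺.

+3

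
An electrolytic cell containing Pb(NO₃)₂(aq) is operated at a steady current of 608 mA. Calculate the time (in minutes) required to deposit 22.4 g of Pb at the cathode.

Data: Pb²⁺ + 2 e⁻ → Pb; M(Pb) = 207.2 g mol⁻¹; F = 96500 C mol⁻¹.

572 min

n(Pb) = m/M = 22.4 / 207.2 = 0.1081 mol.
Each Pb atom requires 2 electrons, so n(e⁻) = 2 × 0.1081 = 0.2162 mol.
Q = n(e⁻)·F = 0.2162 × 96500 = 20860 C.
t = Q/I = 20860 / 0.6080 A = 34320 s = 572 min.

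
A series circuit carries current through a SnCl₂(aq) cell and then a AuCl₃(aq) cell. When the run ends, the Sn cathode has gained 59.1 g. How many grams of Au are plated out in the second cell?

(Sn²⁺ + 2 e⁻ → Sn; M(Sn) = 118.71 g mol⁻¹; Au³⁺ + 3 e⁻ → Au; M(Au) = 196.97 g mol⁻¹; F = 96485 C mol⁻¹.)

65.4 g

n(Sn) = 59.1 / 118.71 = 0.4979 mol.
Since Sn²⁺ + 2 e⁻ → Sn, n(e⁻) passed = 2 × 0.4979 = 0.9957 mol.
Cells in series carry the same charge, so the same 0.9957 mol of electrons passes through cell 2.
Au³⁺ + 3 e⁻ → Au, so n(Au) = 0.9957 / 3 = 0.3319 mol.
m(Au) = 0.3319 × 196.97 = 65.4 g.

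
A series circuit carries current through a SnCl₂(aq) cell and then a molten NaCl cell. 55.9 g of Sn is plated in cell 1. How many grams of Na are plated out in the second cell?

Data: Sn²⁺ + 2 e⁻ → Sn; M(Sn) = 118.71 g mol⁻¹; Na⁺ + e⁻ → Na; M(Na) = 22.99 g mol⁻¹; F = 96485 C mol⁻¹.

n(Sn) = 55.9 / 118.71 = 0.4709 mol.
Since Sn²⁺ + 2 e⁻ → Sn, n(e⁻) passed = 2 × 0.4709 = 0.9418 mol.
Cells in series carry the same charge, so the same 0.9418 mol of electrons passes through cell 2.
Na⁺ + e⁻ → Na, so n(Na) = 0.9418 / 1 = 0.9418 mol.
m(Na) = 0.9418 × 22.99 = 21.7 g.

21.7 g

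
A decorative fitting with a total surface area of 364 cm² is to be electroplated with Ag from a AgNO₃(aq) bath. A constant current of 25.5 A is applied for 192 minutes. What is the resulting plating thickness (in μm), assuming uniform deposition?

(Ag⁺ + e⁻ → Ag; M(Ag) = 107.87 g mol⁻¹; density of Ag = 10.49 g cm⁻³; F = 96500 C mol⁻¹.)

Q = I·t = 25.50 × 11520 = 293800 C; n(e⁻) = 3.044 mol.
n(Ag) = n(e⁻)/1 = 3.044 mol, so m = 3.044 × 107.87 = 328.4 g.
Volume = m/ρ = 328.4 / 10.49 = 31.30 cm³.
Thickness = V/A = 31.30 / 364 = 0.0860 cm = 860 μm.

860 μm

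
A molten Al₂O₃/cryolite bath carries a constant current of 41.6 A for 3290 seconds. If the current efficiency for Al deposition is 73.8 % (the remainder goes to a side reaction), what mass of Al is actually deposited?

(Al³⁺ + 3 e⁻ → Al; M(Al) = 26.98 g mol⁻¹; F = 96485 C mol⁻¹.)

Q = I·t = 41.60 × 3290.0 = 136900 C.
n(e⁻) = 136900/96485 = 1.419 mol; theoretically n(Al) = 1.419/3 = 0.4728 mol, m_theo = 12.76 g.
At 73.8 % efficiency, m_actual = 0.738 × 12.76 = 9.41 g.

9.41 g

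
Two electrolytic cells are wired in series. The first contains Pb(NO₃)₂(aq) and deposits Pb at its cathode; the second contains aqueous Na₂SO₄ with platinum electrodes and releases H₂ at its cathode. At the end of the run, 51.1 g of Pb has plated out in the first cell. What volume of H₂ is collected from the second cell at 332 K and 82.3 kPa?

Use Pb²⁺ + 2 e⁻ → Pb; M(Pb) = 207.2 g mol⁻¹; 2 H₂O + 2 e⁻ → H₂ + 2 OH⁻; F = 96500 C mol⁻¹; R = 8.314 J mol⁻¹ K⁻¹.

n(Pb) = 51.1 / 207.2 = 0.2466 mol, so n(e⁻) = 2 × 0.2466 = 0.4932 mol.
The cells are in series, so the same 0.4932 mol of electrons passes through the second cell.
2 H₂O + 2 e⁻ → H₂ + 2 OH⁻ — 2 mol e⁻ per mol H₂, so n(H₂) = 0.4932/2 = 0.2466 mol.
V = nRT/P = (0.2466 × 8.314 × 332) / (82.3 × 10³) = 0.00827 m³ = 8.27 L.

8.27 L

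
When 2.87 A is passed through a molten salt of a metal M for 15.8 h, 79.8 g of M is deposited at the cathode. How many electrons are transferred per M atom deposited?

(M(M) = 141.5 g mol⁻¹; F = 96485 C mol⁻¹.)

3

Q = I·t = 2.870 A × 56880 s = 163200 C, so n(e⁻) = 163200/96485 = 1.692 mol.
n(M) deposited = 79.8 / 141.5 = 0.5640 mol.
Electrons per atom = n(e⁻)/n(M) = 1.692 / 0.5640 = 3.00 ≈ 3, so the ion is M³⁺.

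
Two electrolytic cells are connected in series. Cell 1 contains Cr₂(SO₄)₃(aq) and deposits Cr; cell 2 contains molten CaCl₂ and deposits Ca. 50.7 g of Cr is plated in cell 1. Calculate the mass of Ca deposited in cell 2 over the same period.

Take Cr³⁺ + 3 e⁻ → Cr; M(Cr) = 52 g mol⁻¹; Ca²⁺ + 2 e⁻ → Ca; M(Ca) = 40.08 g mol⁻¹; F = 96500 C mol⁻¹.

58.6 g

n(Cr) = 50.7 / 52 = 0.9750 mol.
Since Cr³⁺ + 3 e⁻ → Cr, n(e⁻) passed = 3 × 0.9750 = 2.925 mol.
Cells in series carry the same charge, so the same 2.925 mol of electrons passes through cell 2.
Ca²⁺ + 2 e⁻ → Ca, so n(Ca) = 2.925 / 2 = 1.463 mol.
m(Ca) = 1.463 × 40.08 = 58.6 g.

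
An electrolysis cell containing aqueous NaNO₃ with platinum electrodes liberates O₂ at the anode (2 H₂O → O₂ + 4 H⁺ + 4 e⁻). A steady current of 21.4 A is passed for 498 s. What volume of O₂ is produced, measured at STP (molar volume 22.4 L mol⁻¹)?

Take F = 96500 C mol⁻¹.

Q = I·t = 21.40 A × 498.00 s = 10660 C.
n(e⁻) = Q/F = 10660 / 96500 = 0.1104 mol.
4 electrons are transferred per O₂ molecule, so n(O₂) = 0.1104 / 4 = 0.02761 mol.
V = n × V_m = 0.02761 × 22.4 = 0.618 L.

0.618 L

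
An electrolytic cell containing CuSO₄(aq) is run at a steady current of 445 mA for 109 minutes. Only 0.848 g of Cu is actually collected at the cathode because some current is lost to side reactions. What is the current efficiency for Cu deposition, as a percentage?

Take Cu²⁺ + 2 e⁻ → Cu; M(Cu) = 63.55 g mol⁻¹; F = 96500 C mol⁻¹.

88.5 %

Q = I·t = 0.4450 × 6540.0 = 2910 C; n(e⁻) = 2910/96500 = 0.03016 mol.
Theoretical n(Cu) = n(e⁻)/2 = 0.01508 mol, i.e. m_theo = 0.01508 × 63.55 = 0.9583 g.
Efficiency = m_actual / m_theo = 0.848 / 0.9583 = 88.5 %.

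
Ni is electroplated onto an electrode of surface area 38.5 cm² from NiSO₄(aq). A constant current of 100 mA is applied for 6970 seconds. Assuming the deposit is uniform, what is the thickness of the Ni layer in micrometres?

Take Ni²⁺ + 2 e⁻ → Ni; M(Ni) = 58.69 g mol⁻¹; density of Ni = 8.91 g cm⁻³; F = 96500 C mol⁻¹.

6.18 μm

Q = I·t = 0.1000 × 6970.0 = 697.0 C; n(e⁻) = 0.007223 mol.
n(Ni) = n(e⁻)/2 = 0.003611 mol, so m = 0.003611 × 58.69 = 0.2120 g.
Volume = m/ρ = 0.2120 / 8.91 = 0.02379 cm³.
Thickness = V/A = 0.02379 / 38.5 = 6.18 × 10⁻⁴ cm = 6.18 μm.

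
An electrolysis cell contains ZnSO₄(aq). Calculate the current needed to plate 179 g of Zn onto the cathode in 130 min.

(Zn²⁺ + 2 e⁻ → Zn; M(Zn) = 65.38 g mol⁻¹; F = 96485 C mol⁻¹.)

n(Zn) = 179 / 65.38 = 2.738 mol.
n(e⁻) = 2 × 2.738 = 5.476 mol.
Q = n(e⁻)·F = 5.476 × 96485 = 528300 C.
I = Q/t = 528300 / 7800.0 s = 67.7 A.

67.7 A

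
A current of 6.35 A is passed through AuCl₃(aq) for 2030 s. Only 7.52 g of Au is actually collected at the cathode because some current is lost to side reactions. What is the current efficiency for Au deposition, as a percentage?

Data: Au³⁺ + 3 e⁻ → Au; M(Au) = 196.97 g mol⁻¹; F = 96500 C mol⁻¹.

Q = I·t = 6.350 × 2030.0 = 12890 C; n(e⁻) = 12890/96500 = 0.1336 mol.
Theoretical n(Au) = n(e⁻)/3 = 0.04453 mol, i.e. m_theo = 0.04453 × 196.97 = 8.770 g.
Efficiency = m_actual / m_theo = 7.52 / 8.770 = 85.7 %.

85.7 %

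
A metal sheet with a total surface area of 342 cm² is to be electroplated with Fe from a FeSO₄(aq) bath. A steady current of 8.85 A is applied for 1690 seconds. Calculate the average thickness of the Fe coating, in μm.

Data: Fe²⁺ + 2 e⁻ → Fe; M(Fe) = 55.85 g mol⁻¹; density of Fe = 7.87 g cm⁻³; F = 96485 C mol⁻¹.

Q = I·t = 8.850 × 1690.0 = 14960 C; n(e⁻) = 0.1550 mol.
n(Fe) = n(e⁻)/2 = 0.07751 mol, so m = 0.07751 × 55.85 = 4.329 g.
Volume = m/ρ = 4.329 / 7.87 = 0.5500 cm³.
Thickness = V/A = 0.5500 / 342 = 0.00161 cm = 16.1 μm.

16.1 μm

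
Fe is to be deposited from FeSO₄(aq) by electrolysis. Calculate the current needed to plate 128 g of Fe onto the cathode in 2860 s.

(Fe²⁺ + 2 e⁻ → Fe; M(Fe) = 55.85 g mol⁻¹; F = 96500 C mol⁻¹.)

155 A

n(Fe) = 128 / 55.85 = 2.292 mol.
n(e⁻) = 2 × 2.292 = 4.584 mol.
Q = n(e⁻)·F = 4.584 × 96500 = 442300 C.
I = Q/t = 442300 / 2860.0 s = 155 A.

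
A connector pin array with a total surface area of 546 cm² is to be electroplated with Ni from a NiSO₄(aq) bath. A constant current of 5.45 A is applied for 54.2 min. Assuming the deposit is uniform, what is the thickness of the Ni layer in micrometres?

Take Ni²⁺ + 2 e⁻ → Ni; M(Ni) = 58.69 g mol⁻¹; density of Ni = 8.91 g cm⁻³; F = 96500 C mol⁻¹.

Q = I·t = 5.450 × 3252.0 = 17720 C; n(e⁻) = 0.1837 mol.
n(Ni) = n(e⁻)/2 = 0.09183 mol, so m = 0.09183 × 58.69 = 5.390 g.
Volume = m/ρ = 5.390 / 8.91 = 0.6049 cm³.
Thickness = V/A = 0.6049 / 546 = 0.00111 cm = 11.1 μm.

11.1 μm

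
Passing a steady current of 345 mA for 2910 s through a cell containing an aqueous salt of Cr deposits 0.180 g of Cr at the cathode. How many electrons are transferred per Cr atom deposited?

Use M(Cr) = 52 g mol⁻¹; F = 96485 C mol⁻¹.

Q = I·t = 0.3450 A × 2910.0 s = 1004 C, so n(e⁻) = 1004/96485 = 0.01041 mol.
n(Cr) deposited = 0.180 / 52 = 0.003462 mol.
Electrons per atom = n(e⁻)/n(Cr) = 0.01041 / 0.003462 = 3.01 ≈ 3, so the ion is Cr³⁺.

3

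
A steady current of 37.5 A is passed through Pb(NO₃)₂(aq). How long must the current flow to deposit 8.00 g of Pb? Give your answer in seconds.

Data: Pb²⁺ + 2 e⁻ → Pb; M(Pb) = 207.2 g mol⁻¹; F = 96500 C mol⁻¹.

199 s

n(Pb) = m/M = 8.00 / 207.2 = 0.03861 mol.
Each Pb atom requires 2 electrons, so n(e⁻) = 2 × 0.03861 = 0.07722 mol.
Q = n(e⁻)·F = 0.07722 × 96500 = 7452 C.
t = Q/I = 7452 / 37.50 A = 198.7 s.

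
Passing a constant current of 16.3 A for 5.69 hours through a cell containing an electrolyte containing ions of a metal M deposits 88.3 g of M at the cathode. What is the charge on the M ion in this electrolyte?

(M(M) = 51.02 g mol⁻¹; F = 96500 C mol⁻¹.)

Q = I·t = 16.30 A × 20484 s = 333900 C, so n(e⁻) = 333900/96500 = 3.460 mol.
n(M) deposited = 88.3 / 51.02 = 1.731 mol.
Electrons per atom = n(e⁻)/n(M) = 3.460 / 1.731 = 2.00 ≈ 2, so the ion is M²⁺.

+2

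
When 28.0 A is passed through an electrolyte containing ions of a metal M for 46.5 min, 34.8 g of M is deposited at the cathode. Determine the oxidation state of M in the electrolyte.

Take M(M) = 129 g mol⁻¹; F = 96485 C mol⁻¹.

+3

Q = I·t = 28.00 A × 2790.0 s = 78120 C, so n(e⁻) = 78120/96485 = 0.8097 mol.
n(M) deposited = 34.8 / 129 = 0.2698 mol.
Electrons per atom = n(e⁻)/n(M) = 0.8097 / 0.2698 = 3.00 ≈ 3, so the ion is M³⁺.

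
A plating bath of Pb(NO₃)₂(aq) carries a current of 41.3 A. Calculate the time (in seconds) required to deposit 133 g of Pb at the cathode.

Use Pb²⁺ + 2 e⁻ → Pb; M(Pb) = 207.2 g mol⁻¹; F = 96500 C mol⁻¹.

n(Pb) = m/M = 133 / 207.2 = 0.6419 mol.
Each Pb atom requires 2 electrons, so n(e⁻) = 2 × 0.6419 = 1.284 mol.
Q = n(e⁻)·F = 1.284 × 96500 = 123900 C.
t = Q/I = 123900 / 41.30 A = 3000 s.

3000 s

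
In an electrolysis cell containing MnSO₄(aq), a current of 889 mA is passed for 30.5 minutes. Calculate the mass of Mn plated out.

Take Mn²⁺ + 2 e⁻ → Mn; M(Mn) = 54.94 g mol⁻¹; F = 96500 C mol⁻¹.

Q = I·t = 0.8890 A × 1830.0 s = 1627 C.
n(e⁻) = Q/F = 1627 / 96500 = 0.01686 mol.
Mn²⁺ + 2 e⁻ → Mn, so n(Mn) = n(e⁻)/2 = 0.008429 mol.
m = n·M = 0.008429 × 54.94 = 0.463 g.

0.463 g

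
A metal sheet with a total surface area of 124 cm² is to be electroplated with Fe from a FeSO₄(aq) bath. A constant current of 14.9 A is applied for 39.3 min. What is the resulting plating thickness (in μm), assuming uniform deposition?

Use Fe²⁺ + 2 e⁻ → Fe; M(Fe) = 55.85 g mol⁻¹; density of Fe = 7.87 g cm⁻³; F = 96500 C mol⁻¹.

104 μm

Q = I·t = 14.90 × 2358.0 = 35130 C; n(e⁻) = 0.3641 mol.
n(Fe) = n(e⁻)/2 = 0.1820 mol, so m = 0.1820 × 55.85 = 10.17 g.
Volume = m/ρ = 10.17 / 7.87 = 1.292 cm³.
Thickness = V/A = 1.292 / 124 = 0.0104 cm = 104 μm.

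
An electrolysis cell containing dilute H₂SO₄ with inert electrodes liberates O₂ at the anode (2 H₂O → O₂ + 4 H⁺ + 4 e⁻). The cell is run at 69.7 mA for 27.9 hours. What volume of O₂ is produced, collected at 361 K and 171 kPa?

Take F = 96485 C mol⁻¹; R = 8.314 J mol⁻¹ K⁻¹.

0.318 L

Q = I·t = 0.06970 A × 100440 s = 7001 C.
n(e⁻) = Q/F = 7001 / 96485 = 0.07256 mol.
4 electrons are transferred per O₂ molecule, so n(O₂) = 0.07256 / 4 = 0.01814 mol.
V = nRT/P = (0.01814 × 8.314 × 361) / (171 × 10³ Pa) = 3.18 × 10⁻⁴ m³ = 0.318 L.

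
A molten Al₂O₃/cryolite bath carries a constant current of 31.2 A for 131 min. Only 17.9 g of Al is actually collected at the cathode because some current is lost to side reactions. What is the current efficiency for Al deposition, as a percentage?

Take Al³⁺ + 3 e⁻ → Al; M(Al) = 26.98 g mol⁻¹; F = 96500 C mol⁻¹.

Q = I·t = 31.20 × 7860.0 = 245200 C; n(e⁻) = 245200/96500 = 2.541 mol.
Theoretical n(Al) = n(e⁻)/3 = 0.8471 mol, i.e. m_theo = 0.8471 × 26.98 = 22.85 g.
Efficiency = m_actual / m_theo = 17.9 / 22.85 = 78.3 %.

78.3 %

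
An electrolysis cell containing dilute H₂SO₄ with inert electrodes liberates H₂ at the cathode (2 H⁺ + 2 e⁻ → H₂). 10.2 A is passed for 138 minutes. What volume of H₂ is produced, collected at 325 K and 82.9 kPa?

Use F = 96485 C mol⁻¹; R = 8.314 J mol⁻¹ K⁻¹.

14.3 L

Q = I·t = 10.20 A × 8280.0 s = 84460 C.
n(e⁻) = Q/F = 84460 / 96485 = 0.8753 mol.
2 electrons are transferred per H₂ molecule, so n(H₂) = 0.8753 / 2 = 0.4377 mol.
V = nRT/P = (0.4377 × 8.314 × 325) / (82.9 × 10³ Pa) = 0.0143 m³ = 14.3 L.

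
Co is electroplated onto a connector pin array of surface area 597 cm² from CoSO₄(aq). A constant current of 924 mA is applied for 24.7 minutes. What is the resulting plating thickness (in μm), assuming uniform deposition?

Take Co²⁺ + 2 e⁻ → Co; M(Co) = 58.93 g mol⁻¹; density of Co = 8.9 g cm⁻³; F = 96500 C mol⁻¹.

0.787 μm

Q = I·t = 0.9240 × 1482.0 = 1369 C; n(e⁻) = 0.01419 mol.
n(Co) = n(e⁻)/2 = 0.007095 mol, so m = 0.007095 × 58.93 = 0.4181 g.
Volume = m/ρ = 0.4181 / 8.9 = 0.04698 cm³.
Thickness = V/A = 0.04698 / 597 = 7.87 × 10⁻⁵ cm = 0.787 μm.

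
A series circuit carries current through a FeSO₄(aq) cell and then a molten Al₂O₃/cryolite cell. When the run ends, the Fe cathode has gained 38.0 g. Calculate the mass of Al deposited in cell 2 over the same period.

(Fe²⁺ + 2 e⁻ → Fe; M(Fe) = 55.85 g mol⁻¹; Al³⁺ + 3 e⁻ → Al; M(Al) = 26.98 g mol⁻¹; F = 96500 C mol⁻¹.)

n(Fe) = 38.0 / 55.85 = 0.6804 mol.
Since Fe²⁺ + 2 e⁻ → Fe, n(e⁻) passed = 2 × 0.6804 = 1.361 mol.
Cells in series carry the same charge, so the same 1.361 mol of electrons passes through cell 2.
Al³⁺ + 3 e⁻ → Al, so n(Al) = 1.361 / 3 = 0.4536 mol.
m(Al) = 0.4536 × 26.98 = 12.2 g.

12.2 g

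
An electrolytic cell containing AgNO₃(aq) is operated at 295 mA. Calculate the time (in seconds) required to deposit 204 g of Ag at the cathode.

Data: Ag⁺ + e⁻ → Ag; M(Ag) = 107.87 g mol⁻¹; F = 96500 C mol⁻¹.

n(Ag) = m/M = 204 / 107.87 = 1.891 mol.
Each Ag atom requires 1 electron, so n(e⁻) = 1 × 1.891 = 1.891 mol.
Q = n(e⁻)·F = 1.891 × 96500 = 182500 C.
t = Q/I = 182500 / 0.2950 A = 618600 s.

6.19 × 10⁵ s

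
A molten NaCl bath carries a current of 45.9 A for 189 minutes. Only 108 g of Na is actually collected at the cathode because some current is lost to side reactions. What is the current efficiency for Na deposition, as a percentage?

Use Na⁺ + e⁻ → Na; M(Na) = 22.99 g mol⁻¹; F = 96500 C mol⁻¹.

Q = I·t = 45.90 × 11340 = 520500 C; n(e⁻) = 520500/96500 = 5.394 mol.
Theoretical n(Na) = n(e⁻)/1 = 5.394 mol, i.e. m_theo = 5.394 × 22.99 = 124.0 g.
Efficiency = m_actual / m_theo = 108 / 124.0 = 87.1 %.

87.1 %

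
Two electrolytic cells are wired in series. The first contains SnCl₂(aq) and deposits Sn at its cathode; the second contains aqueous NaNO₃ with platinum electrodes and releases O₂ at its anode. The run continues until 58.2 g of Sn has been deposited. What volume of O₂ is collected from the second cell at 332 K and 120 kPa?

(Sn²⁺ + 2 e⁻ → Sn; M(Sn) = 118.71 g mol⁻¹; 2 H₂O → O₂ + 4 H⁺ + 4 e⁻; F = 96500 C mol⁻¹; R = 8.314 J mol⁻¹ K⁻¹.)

5.64 L

n(Sn) = 58.2 / 118.71 = 0.4903 mol, so n(e⁻) = 2 × 0.4903 = 0.9805 mol.
The cells are in series, so the same 0.9805 mol of electrons passes through the second cell.
2 H₂O → O₂ + 4 H⁺ + 4 e⁻ — 4 mol e⁻ per mol O₂, so n(O₂) = 0.9805/4 = 0.2451 mol.
V = nRT/P = (0.2451 × 8.314 × 332) / (120 × 10³) = 0.00564 m³ = 5.64 L.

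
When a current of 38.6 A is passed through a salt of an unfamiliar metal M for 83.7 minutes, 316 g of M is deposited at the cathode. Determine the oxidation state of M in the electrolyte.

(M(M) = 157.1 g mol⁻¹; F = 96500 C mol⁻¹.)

Q = I·t = 38.60 A × 5022.0 s = 193800 C, so n(e⁻) = 193800/96500 = 2.009 mol.
n(M) deposited = 316 / 157.1 = 2.011 mol.
Electrons per atom = n(e⁻)/n(M) = 2.009 / 2.011 = 0.999 ≈ 1, so the ion is M⁺.

+1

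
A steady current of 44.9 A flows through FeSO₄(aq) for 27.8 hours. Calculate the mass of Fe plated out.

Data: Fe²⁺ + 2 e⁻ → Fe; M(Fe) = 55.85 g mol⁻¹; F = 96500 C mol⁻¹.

Q = I·t = 44.90 A × 100080 s = 4494000 C.
n(e⁻) = Q/F = 4494000 / 96500 = 46.57 mol.
Fe²⁺ + 2 e⁻ → Fe, so n(Fe) = n(e⁻)/2 = 23.28 mol.
m = n·M = 23.28 × 55.85 = 1300 g.

1300 g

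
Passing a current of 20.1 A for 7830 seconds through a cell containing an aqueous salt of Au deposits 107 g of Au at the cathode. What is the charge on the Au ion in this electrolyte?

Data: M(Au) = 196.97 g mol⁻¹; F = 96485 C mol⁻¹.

+3

Q = I·t = 20.10 A × 7830.0 s = 157400 C, so n(e⁻) = 157400/96485 = 1.631 mol.
n(Au) deposited = 107 / 196.97 = 0.5432 mol.
Electrons per atom = n(e⁻)/n(Au) = 1.631 / 0.5432 = 3.00 ≈ 3, so the ion is Au³⁺.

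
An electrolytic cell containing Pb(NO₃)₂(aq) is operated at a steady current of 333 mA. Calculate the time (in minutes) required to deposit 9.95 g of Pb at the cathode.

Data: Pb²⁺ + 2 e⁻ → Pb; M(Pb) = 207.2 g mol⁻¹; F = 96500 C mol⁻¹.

n(Pb) = m/M = 9.95 / 207.2 = 0.04802 mol.
Each Pb atom requires 2 electrons, so n(e⁻) = 2 × 0.04802 = 0.09604 mol.
Q = n(e⁻)·F = 0.09604 × 96500 = 9268 C.
t = Q/I = 9268 / 0.3330 A = 27830 s = 464 min.

464 min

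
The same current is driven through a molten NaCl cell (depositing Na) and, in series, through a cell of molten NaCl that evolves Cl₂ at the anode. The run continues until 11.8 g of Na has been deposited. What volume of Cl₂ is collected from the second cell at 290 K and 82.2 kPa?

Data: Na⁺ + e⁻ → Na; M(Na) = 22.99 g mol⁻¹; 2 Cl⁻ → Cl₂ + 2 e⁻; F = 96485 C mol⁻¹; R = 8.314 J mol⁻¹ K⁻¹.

n(Na) = 11.8 / 22.99 = 0.5133 mol, so n(e⁻) = 1 × 0.5133 = 0.5133 mol.
The cells are in series, so the same 0.5133 mol of electrons passes through the second cell.
2 Cl⁻ → Cl₂ + 2 e⁻ — 2 mol e⁻ per mol Cl₂, so n(Cl₂) = 0.5133/2 = 0.2566 mol.
V = nRT/P = (0.2566 × 8.314 × 290) / (82.2 × 10³) = 0.00753 m³ = 7.53 L.

7.53 L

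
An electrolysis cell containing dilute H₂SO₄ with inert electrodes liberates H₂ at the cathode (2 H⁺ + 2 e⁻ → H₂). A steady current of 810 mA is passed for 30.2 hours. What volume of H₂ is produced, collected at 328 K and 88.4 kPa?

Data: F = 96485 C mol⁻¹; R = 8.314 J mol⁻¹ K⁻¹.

14.1 L

Q = I·t = 0.8100 A × 108720 s = 88060 C.
n(e⁻) = Q/F = 88060 / 96485 = 0.9127 mol.
2 electrons are transferred per H₂ molecule, so n(H₂) = 0.9127 / 2 = 0.4564 mol.
V = nRT/P = (0.4564 × 8.314 × 328) / (88.4 × 10³ Pa) = 0.0141 m³ = 14.1 L.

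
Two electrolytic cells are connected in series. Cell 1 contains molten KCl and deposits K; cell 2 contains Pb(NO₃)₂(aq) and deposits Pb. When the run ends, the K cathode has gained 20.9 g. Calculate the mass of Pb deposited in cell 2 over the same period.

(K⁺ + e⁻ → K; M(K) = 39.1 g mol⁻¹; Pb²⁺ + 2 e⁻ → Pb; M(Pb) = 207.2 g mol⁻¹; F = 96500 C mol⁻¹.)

55.4 g

n(K) = 20.9 / 39.1 = 0.5345 mol.
Since K⁺ + e⁻ → K, n(e⁻) passed = 1 × 0.5345 = 0.5345 mol.
Cells in series carry the same charge, so the same 0.5345 mol of electrons passes through cell 2.
Pb²⁺ + 2 e⁻ → Pb, so n(Pb) = 0.5345 / 2 = 0.2673 mol.
m(Pb) = 0.2673 × 207.2 = 55.4 g.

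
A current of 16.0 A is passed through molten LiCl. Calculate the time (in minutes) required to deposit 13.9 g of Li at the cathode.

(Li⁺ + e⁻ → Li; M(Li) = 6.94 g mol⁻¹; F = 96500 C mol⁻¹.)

201 min

n(Li) = m/M = 13.9 / 6.94 = 2.003 mol.
Each Li atom requires 1 electron, so n(e⁻) = 1 × 2.003 = 2.003 mol.
Q = n(e⁻)·F = 2.003 × 96500 = 193300 C.
t = Q/I = 193300 / 16.00 A = 12080 s = 201 min.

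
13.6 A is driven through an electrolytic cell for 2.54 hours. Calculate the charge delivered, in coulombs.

Q = I·t = 13.60 A × 9144.0 s = 1.24 × 10⁵ C.

1.24 × 10⁵ C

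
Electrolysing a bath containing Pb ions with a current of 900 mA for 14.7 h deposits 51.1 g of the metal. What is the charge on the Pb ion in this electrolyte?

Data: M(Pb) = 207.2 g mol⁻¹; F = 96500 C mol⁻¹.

Q = I·t = 0.9000 A × 52920 s = 47630 C, so n(e⁻) = 47630/96500 = 0.4936 mol.
n(Pb) deposited = 51.1 / 207.2 = 0.2466 mol.
Electrons per atom = n(e⁻)/n(Pb) = 0.4936 / 0.2466 = 2.00 ≈ 2, so the ion is Pb²⁺.

+2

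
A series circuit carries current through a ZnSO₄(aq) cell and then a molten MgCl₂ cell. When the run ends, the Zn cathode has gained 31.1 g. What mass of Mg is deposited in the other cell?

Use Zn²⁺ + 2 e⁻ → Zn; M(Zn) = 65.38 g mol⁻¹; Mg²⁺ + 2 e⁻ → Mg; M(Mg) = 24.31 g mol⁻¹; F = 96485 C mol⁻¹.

11.6 g

n(Zn) = 31.1 / 65.38 = 0.4757 mol.
Since Zn²⁺ + 2 e⁻ → Zn, n(e⁻) passed = 2 × 0.4757 = 0.9514 mol.
Cells in series carry the same charge, so the same 0.9514 mol of electrons passes through cell 2.
Mg²⁺ + 2 e⁻ → Mg, so n(Mg) = 0.9514 / 2 = 0.4757 mol.
m(Mg) = 0.4757 × 24.31 = 11.6 g.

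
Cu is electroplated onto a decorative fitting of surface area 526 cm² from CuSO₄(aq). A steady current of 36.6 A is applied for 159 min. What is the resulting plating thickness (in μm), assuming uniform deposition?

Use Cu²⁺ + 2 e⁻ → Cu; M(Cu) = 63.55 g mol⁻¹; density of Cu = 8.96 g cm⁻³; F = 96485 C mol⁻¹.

Q = I·t = 36.60 × 9540.0 = 349200 C; n(e⁻) = 3.619 mol.
n(Cu) = n(e⁻)/2 = 1.809 mol, so m = 1.809 × 63.55 = 115.0 g.
Volume = m/ρ = 115.0 / 8.96 = 12.83 cm³.
Thickness = V/A = 12.83 / 526 = 0.0244 cm = 244 μm.

244 μm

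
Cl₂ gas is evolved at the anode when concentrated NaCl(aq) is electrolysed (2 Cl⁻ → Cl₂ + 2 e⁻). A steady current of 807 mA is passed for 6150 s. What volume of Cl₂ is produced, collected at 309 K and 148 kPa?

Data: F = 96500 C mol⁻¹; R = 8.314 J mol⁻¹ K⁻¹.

Q = I·t = 0.8070 A × 6150.0 s = 4963 C.
n(e⁻) = Q/F = 4963 / 96500 = 0.05143 mol.
2 electrons are transferred per Cl₂ molecule, so n(Cl₂) = 0.05143 / 2 = 0.02572 mol.
V = nRT/P = (0.02572 × 8.314 × 309) / (148 × 10³ Pa) = 4.46 × 10⁻⁴ m³ = 0.446 L.

0.446 L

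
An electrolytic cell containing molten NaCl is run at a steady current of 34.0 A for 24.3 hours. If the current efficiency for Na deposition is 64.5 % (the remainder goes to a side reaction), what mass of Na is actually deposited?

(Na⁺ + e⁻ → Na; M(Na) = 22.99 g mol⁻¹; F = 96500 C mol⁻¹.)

457 g

Q = I·t = 34.00 × 87480 = 2974000 C.
n(e⁻) = 2974000/96500 = 30.82 mol; theoretically n(Na) = 30.82/1 = 30.82 mol, m_theo = 708.6 g.
At 64.5 % efficiency, m_actual = 0.645 × 708.6 = 457 g.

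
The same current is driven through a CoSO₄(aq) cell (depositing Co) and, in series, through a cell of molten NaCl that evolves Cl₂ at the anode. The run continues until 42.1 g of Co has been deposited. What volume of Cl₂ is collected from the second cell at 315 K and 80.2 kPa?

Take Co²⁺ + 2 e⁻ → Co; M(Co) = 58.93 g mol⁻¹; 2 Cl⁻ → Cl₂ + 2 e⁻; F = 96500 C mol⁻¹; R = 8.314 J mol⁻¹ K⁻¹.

n(Co) = 42.1 / 58.93 = 0.7144 mol, so n(e⁻) = 2 × 0.7144 = 1.429 mol.
The cells are in series, so the same 1.429 mol of electrons passes through the second cell.
2 Cl⁻ → Cl₂ + 2 e⁻ — 2 mol e⁻ per mol Cl₂, so n(Cl₂) = 1.429/2 = 0.7144 mol.
V = nRT/P = (0.7144 × 8.314 × 315) / (80.2 × 10³) = 0.0233 m³ = 23.3 L.

23.3 L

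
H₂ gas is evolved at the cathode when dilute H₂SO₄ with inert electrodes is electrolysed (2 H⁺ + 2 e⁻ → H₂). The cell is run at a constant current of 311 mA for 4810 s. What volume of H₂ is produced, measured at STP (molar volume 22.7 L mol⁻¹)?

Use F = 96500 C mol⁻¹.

0.176 L

Q = I·t = 0.3110 A × 4810.0 s = 1496 C.
n(e⁻) = Q/F = 1496 / 96500 = 0.01550 mol.
2 electrons are transferred per H₂ molecule, so n(H₂) = 0.01550 / 2 = 0.007751 mol.
V = n × V_m = 0.007751 × 22.7 = 0.176 L.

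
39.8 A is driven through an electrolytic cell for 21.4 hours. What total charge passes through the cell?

3.07 × 10⁶ C

Q = I·t = 39.80 A × 77040 s = 3.07 × 10⁶ C.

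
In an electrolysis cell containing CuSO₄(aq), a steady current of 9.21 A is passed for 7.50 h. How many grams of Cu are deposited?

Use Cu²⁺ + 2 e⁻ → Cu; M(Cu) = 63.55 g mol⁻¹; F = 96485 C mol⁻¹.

81.9 g

Q = I·t = 9.210 A × 27000 s = 248700 C.
n(e⁻) = Q/F = 248700 / 96485 = 2.577 mol.
Cu²⁺ + 2 e⁻ → Cu, so n(Cu) = n(e⁻)/2 = 1.289 mol.
m = n·M = 1.289 × 63.55 = 81.9 g.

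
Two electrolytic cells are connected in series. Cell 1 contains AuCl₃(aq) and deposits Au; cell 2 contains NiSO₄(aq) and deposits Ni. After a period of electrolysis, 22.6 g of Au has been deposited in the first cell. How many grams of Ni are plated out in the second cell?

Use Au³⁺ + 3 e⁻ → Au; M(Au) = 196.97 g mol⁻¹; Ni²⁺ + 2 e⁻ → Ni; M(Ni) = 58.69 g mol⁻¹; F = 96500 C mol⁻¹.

n(Au) = 22.6 / 196.97 = 0.1147 mol.
Since Au³⁺ + 3 e⁻ → Au, n(e⁻) passed = 3 × 0.1147 = 0.3442 mol.
Cells in series carry the same charge, so the same 0.3442 mol of electrons passes through cell 2.
Ni²⁺ + 2 e⁻ → Ni, so n(Ni) = 0.3442 / 2 = 0.1721 mol.
m(Ni) = 0.1721 × 58.69 = 10.1 g.

10.1 g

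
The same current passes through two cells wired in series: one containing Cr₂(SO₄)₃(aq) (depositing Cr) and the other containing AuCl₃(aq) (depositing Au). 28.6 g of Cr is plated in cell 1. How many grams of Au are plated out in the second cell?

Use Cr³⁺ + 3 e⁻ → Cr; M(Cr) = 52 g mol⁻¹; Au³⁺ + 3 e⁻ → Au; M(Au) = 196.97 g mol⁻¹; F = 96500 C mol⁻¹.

n(Cr) = 28.6 / 52 = 0.5500 mol.
Since Cr³⁺ + 3 e⁻ → Cr, n(e⁻) passed = 3 × 0.5500 = 1.650 mol.
Cells in series carry the same charge, so the same 1.650 mol of electrons passes through cell 2.
Au³⁺ + 3 e⁻ → Au, so n(Au) = 1.650 / 3 = 0.5500 mol.
m(Au) = 0.5500 × 196.97 = 108 g.

108 g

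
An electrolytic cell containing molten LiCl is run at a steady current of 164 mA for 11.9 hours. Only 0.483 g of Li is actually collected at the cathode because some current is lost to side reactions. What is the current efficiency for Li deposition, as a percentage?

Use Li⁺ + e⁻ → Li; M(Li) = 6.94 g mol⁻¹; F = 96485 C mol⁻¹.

Q = I·t = 0.1640 × 42840 = 7026 C; n(e⁻) = 7026/96485 = 0.07282 mol.
Theoretical n(Li) = n(e⁻)/1 = 0.07282 mol, i.e. m_theo = 0.07282 × 6.94 = 0.5054 g.
Efficiency = m_actual / m_theo = 0.483 / 0.5054 = 95.6 %.

95.6 %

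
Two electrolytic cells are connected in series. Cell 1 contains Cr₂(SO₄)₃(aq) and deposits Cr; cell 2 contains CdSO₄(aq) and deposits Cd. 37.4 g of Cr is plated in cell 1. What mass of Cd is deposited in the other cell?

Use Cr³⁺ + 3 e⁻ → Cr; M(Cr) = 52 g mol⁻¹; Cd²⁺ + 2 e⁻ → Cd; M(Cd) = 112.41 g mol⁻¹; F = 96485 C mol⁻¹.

n(Cr) = 37.4 / 52 = 0.7192 mol.
Since Cr³⁺ + 3 e⁻ → Cr, n(e⁻) passed = 3 × 0.7192 = 2.158 mol.
Cells in series carry the same charge, so the same 2.158 mol of electrons passes through cell 2.
Cd²⁺ + 2 e⁻ → Cd, so n(Cd) = 2.158 / 2 = 1.079 mol.
m(Cd) = 1.079 × 112.41 = 121 g.

121 g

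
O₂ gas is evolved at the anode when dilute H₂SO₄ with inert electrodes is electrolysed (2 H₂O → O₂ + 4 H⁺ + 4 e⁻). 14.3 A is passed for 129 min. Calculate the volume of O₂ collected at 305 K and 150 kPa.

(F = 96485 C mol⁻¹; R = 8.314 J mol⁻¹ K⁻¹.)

Q = I·t = 14.30 A × 7740.0 s = 110700 C.
n(e⁻) = Q/F = 110700 / 96485 = 1.147 mol.
4 electrons are transferred per O₂ molecule, so n(O₂) = 1.147 / 4 = 0.2868 mol.
V = nRT/P = (0.2868 × 8.314 × 305) / (150 × 10³ Pa) = 0.00485 m³ = 4.85 L.

4.85 L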